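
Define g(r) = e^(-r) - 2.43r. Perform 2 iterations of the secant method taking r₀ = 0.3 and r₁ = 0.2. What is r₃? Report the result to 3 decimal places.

0.304

g(0.3) = 0.01182, g(0.2) = 0.33273
r₂ = 0.20000 − 0.33273·(0.20000 − 0.30000) / (0.33273 − 0.01182) = 0.20000 − (-0.03327)/(0.32091) = 0.30368
g(0.30368) = 0.00015
r₃ = 0.30368 − 0.00015·(0.30368 − 0.20000) / (0.00015 − 0.33273) = 0.30368 − (0.00002)/(-0.33258) = 0.30373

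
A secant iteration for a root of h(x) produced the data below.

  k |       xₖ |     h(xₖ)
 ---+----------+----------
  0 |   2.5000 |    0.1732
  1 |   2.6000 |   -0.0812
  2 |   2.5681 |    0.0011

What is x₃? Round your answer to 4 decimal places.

x₃ = 2.5681 − 0.0011·(2.5681 − 2.6000) / (0.0011 − (-0.0812))
   = 2.5681 − (-0.000035)/(0.082300) = 2.568526

2.5685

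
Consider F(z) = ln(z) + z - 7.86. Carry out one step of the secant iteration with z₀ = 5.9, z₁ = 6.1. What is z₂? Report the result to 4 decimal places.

F(5.9) = -0.185048, F(6.1) = 0.048289
z₂ = 6.100000 − 0.048289·(6.100000 − 5.900000) / (0.048289 − (-0.185048)) = 6.100000 − (0.009658)/(0.233336) = 6.058610

6.0586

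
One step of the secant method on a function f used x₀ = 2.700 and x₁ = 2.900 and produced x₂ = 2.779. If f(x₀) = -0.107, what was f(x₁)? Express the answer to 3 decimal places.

0.164

The secant line through (2.700, -0.107) and (2.900, f(x₁)) crosses zero at x₂ = 2.779.
So (2.700, -0.107), (2.900, f(x₁)), (2.779, 0) are collinear:
f(x₁) = -0.107 · (2.900 − 2.779) / (2.700 − 2.779) = -0.107 · (0.12100)/(-0.07900) = 0.16389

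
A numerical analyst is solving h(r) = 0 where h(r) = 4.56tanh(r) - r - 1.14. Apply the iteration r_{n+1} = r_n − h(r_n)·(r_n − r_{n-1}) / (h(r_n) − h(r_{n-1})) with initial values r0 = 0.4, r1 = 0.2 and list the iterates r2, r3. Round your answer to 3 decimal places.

h(0.4) = 0.19257, h(0.2) = -0.43997
r2 = 0.20000 − (-0.43997)·(0.20000 − 0.40000) / (-0.43997 − 0.19257) = 0.20000 − (0.08799)/(-0.63254) = 0.33911
h(0.33911) = 0.01057
r3 = 0.33911 − 0.01057·(0.33911 − 0.20000) / (0.01057 − (-0.43997)) = 0.33911 − (0.00147)/(0.45054) = 0.33585

0.339, 0.336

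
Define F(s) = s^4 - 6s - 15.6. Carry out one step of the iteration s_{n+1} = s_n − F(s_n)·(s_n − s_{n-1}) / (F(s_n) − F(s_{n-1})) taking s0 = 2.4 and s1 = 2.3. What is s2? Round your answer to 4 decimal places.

2.3308

F(2.4) = 3.177600, F(2.3) = -1.415900
s2 = 2.300000 − (-1.415900)·(2.300000 − 2.400000) / (-1.415900 − 3.177600) = 2.300000 − (0.141590)/(-4.593500) = 2.330824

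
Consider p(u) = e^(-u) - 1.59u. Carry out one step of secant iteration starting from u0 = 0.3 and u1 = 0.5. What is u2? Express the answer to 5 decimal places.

0.41666

p(0.3) = 0.2638182, p(0.5) = -0.1884693
u2 = 0.5000000 − (-0.1884693)·(0.5000000 − 0.3000000) / (-0.1884693 − 0.2638182) = 0.5000000 − (-0.0376939)/(-0.4522876) = 0.4166595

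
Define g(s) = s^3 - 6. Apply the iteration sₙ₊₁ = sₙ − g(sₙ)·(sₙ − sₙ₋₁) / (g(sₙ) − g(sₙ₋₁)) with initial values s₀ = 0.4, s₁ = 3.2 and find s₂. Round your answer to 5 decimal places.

0.90822

g(0.4) = -5.9360000, g(3.2) = 26.7680000
s₂ = 3.2000000 − 26.7680000·(3.2000000 − 0.4000000) / (26.7680000 − (-5.9360000)) = 3.2000000 − (74.9504000)/(32.7040000) = 0.9082192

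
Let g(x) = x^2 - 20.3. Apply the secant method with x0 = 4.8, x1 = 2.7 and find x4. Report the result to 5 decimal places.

4.50541

g(4.8) = 2.7400000, g(2.7) = -13.0100000
x2 = 2.7000000 − (-13.0100000)·(2.7000000 − 4.8000000) / (-13.0100000 − 2.7400000) = 2.7000000 − (27.3210000)/(-15.7500000) = 4.4346667
g(4.4346667) = -0.6337316
x3 = 4.4346667 − (-0.6337316)·(4.4346667 − 2.7000000) / (-0.6337316 − (-13.0100000)) = 4.4346667 − (-1.0993130)/(12.3762684) = 4.5234909
g(4.5234909) = 0.1619703
x4 = 4.5234909 − 0.1619703·(4.5234909 − 4.4346667) / (0.1619703 − (-0.6337316)) = 4.5234909 − (0.0143869)/(0.7957018) = 4.5054102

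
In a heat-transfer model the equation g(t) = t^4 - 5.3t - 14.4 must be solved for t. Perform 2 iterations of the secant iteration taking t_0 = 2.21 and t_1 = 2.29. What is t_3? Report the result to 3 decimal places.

2.267

g(2.21) = -2.25857, g(2.29) = 0.96358
t_2 = 2.29000 − 0.96358·(2.29000 − 2.21000) / (0.96358 − (-2.25857)) = 2.29000 − (0.07709)/(3.22215) = 2.26608
g(2.26608) = -0.04095
t_3 = 2.26608 − (-0.04095)·(2.26608 − 2.29000) / (-0.04095 − 0.96358) = 2.26608 − (0.00098)/(-1.00453) = 2.26705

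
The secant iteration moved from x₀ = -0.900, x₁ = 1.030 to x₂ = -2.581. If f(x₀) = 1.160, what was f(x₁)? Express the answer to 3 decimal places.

The secant line through (-0.900, 1.160) and (1.030, f(x₁)) crosses zero at x₂ = -2.581.
So (-0.900, 1.160), (1.030, f(x₁)), (-2.581, 0) are collinear:
f(x₁) = 1.160 · (1.030 − (-2.581)) / (-0.900 − (-2.581)) = 1.160 · (3.61100)/(1.68100) = 2.49183

2.492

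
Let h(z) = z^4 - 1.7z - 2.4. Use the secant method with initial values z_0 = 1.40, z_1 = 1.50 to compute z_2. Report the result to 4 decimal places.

1.4893

h(1.40) = -0.938400, h(1.50) = 0.112500
z_2 = 1.500000 − 0.112500·(1.500000 − 1.400000) / (0.112500 − (-0.938400)) = 1.500000 − (0.011250)/(1.050900) = 1.489295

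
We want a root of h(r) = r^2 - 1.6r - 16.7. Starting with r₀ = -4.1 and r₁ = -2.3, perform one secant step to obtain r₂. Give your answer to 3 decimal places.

-3.266

h(-4.1) = 6.67000, h(-2.3) = -7.73000
r₂ = -2.30000 − (-7.73000)·(-2.30000 − (-4.10000)) / (-7.73000 − 6.67000) = -2.30000 − (-13.91400)/(-14.40000) = -3.26625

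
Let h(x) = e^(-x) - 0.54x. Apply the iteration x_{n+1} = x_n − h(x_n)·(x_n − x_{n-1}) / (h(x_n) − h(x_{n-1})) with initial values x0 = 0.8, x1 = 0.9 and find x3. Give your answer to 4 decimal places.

0.8176

h(0.8) = 0.017329, h(0.9) = -0.079430
x2 = 0.900000 − (-0.079430)·(0.900000 − 0.800000) / (-0.079430 − 0.017329) = 0.900000 − (-0.007943)/(-0.096759) = 0.817909
h(0.817909) = -0.000318
x3 = 0.817909 − (-0.000318)·(0.817909 − 0.900000) / (-0.000318 − (-0.079430)) = 0.817909 − (0.000026)/(0.079113) = 0.817580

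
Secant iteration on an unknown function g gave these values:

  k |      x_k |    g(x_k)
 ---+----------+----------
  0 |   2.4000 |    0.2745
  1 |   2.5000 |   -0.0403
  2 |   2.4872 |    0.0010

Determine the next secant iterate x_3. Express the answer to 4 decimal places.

x_3 = 2.4872 − 0.0010·(2.4872 − 2.5000) / (0.0010 − (-0.0403))
   = 2.4872 − (-0.000013)/(0.041300) = 2.487510

2.4875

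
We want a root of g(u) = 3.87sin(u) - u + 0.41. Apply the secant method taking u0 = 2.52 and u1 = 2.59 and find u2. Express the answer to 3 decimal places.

2.554

g(2.52) = 0.14362, g(2.59) = -0.15195
u2 = 2.59000 − (-0.15195)·(2.59000 − 2.52000) / (-0.15195 − 0.14362) = 2.59000 − (-0.01064)/(-0.29557) = 2.55401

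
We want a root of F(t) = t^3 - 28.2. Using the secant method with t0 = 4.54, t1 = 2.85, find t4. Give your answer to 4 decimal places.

F(4.54) = 65.376664, F(2.85) = -5.050875
t2 = 2.850000 − (-5.050875)·(2.850000 − 4.540000) / (-5.050875 − 65.376664) = 2.850000 − (8.535979)/(-70.427539) = 2.971202
F(2.971202) = -1.970098
t3 = 2.971202 − (-1.970098)·(2.971202 − 2.850000) / (-1.970098 − (-5.050875)) = 2.971202 − (-0.238780)/(3.080777) = 3.048709
F(3.048709) = 0.136608
t4 = 3.048709 − 0.136608·(3.048709 − 2.971202) / (0.136608 − (-1.970098)) = 3.048709 − (0.010588)/(2.106706) = 3.043683

3.0437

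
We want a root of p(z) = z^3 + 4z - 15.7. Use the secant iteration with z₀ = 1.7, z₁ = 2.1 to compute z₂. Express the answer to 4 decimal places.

p(1.7) = -3.987000, p(2.1) = 1.961000
z₂ = 2.100000 − 1.961000·(2.100000 − 1.700000) / (1.961000 − (-3.987000)) = 2.100000 − (0.784400)/(5.948000) = 1.968124

1.9681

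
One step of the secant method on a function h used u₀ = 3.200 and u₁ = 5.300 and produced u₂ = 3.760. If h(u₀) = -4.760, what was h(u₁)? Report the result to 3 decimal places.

The secant line through (3.200, -4.760) and (5.300, h(u₁)) crosses zero at u₂ = 3.760.
So (3.200, -4.760), (5.300, h(u₁)), (3.760, 0) are collinear:
h(u₁) = -4.760 · (5.300 − 3.760) / (3.200 − 3.760) = -4.760 · (1.54000)/(-0.56000) = 13.09000

13.090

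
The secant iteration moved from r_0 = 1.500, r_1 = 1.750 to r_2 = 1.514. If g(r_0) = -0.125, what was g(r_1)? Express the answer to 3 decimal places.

2.107

The secant line through (1.500, -0.125) and (1.750, g(r_1)) crosses zero at r_2 = 1.514.
So (1.500, -0.125), (1.750, g(r_1)), (1.514, 0) are collinear:
g(r_1) = -0.125 · (1.750 − 1.514) / (1.500 − 1.514) = -0.125 · (0.23600)/(-0.01400) = 2.10714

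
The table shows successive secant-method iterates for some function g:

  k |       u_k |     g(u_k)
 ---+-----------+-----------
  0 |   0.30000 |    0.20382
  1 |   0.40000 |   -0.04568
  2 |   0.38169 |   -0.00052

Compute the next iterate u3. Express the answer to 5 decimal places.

u3 = 0.38169 − (-0.00052)·(0.38169 − 0.40000) / (-0.00052 − (-0.04568))
   = 0.38169 − (0.0000095)/(0.0451600) = 0.3814792

0.38148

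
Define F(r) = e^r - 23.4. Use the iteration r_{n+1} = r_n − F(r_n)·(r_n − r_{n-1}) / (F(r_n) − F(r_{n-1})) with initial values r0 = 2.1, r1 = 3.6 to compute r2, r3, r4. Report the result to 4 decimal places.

F(2.1) = -15.233830, F(3.6) = 13.198234
r2 = 3.600000 − 13.198234·(3.600000 − 2.100000) / (13.198234 − (-15.233830)) = 3.600000 − (19.797352)/(28.432065) = 2.903696
F(2.903696) = -5.158553
r3 = 2.903696 − (-5.158553)·(2.903696 − 3.600000) / (-5.158553 − 13.198234) = 2.903696 − (3.591920)/(-18.356788) = 3.099369
F(3.099369) = -1.216054
r4 = 3.099369 − (-1.216054)·(3.099369 − 2.903696) / (-1.216054 − (-5.158553)) = 3.099369 − (-0.237948)/(3.942499) = 3.159724

2.9037, 3.0994, 3.1597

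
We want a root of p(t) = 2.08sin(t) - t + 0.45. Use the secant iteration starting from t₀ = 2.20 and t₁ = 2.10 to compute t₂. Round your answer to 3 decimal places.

2.168

p(2.20) = -0.06833, p(2.10) = 0.14548
t₂ = 2.10000 − 0.14548·(2.10000 − 2.20000) / (0.14548 − (-0.06833)) = 2.10000 − (-0.01455)/(0.21380) = 2.16804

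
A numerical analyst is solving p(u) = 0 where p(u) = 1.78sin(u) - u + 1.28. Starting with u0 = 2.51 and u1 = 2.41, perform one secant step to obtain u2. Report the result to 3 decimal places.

2.435

p(2.51) = -0.17903, p(2.41) = 0.05914
u2 = 2.41000 − 0.05914·(2.41000 − 2.51000) / (0.05914 − (-0.17903)) = 2.41000 − (-0.00591)/(0.23817) = 2.43483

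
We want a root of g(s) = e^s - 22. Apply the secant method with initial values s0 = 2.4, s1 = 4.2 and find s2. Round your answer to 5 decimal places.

g(2.4) = -10.9768236, g(4.2) = 44.6863310
s2 = 4.2000000 − 44.6863310·(4.2000000 − 2.4000000) / (44.6863310 − (-10.9768236)) = 4.2000000 − (80.4353959)/(55.6631547) = 2.7549616

2.75496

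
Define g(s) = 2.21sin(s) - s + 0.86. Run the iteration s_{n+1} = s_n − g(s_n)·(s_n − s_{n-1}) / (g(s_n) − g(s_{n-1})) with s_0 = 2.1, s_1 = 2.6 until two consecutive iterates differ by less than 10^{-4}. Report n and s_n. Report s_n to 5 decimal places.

n = 5, s_n = 2.38195

g(2.1) = 0.6676927, g(2.6) = -0.6007420
s_2 = 2.6000000 − (-0.6007420)·(0.5000000)/(-1.2684347) = 2.3631955;  |Δ| = 0.2368045
g(2.3631955) = 0.0485317
s_3 = 2.3631955 − 0.0485317·(-0.2368045)/(0.6492736) = 2.3808961;  |Δ| = 0.0177006
g(2.3808961) = 0.0027357
s_4 = 2.3808961 − 0.0027357·(0.0177006)/(-0.0457959) = 2.3819535;  |Δ| = 0.0010574
g(2.3819535) = -0.0000152
s_5 = 2.3819535 − (-0.0000152)·(0.0010574)/(-0.0027509) = 2.3819476;  |Δ| = 0.0000058
|s_5 − s_4| = 0.0000058 < 10^{-4}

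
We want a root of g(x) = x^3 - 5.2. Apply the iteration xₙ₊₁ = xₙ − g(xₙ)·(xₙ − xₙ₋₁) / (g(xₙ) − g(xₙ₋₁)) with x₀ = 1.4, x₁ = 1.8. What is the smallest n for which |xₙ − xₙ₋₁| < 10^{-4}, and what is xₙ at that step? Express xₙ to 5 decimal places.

n = 5, xₙ = 1.73248

g(1.4) = -2.4560000, g(1.8) = 0.6320000
x₂ = 1.8000000 − 0.6320000·(0.4000000)/(3.0880000) = 1.7181347;  |Δ| = 0.0818653
g(1.7181347) = -0.1280888
x₃ = 1.7181347 − (-0.1280888)·(-0.0818653)/(-0.7600888) = 1.7319305;  |Δ| = 0.0137958
g(1.7319305) = -0.0049302
x₄ = 1.7319305 − (-0.0049302)·(0.0137958)/(0.1231586) = 1.7324828;  |Δ| = 0.0005523
g(1.7324828) = 0.0000411
x₅ = 1.7324828 − 0.0000411·(0.0005523)/(0.0049713) = 1.7324782;  |Δ| = 0.0000046
|x₅ − x₄| = 0.0000046 < 10^{-4}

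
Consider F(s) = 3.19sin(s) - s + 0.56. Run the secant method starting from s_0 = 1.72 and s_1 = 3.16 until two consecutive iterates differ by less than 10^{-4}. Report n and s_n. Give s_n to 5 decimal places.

F(1.72) = 1.9945584, F(3.16) = -2.6587161
s_2 = 3.1600000 − (-2.6587161)·(1.4400000)/(-4.6532745) = 2.3372350;  |Δ| = 0.8227650
F(2.3372350) = 0.5207939
s_3 = 2.3372350 − 0.5207939·(-0.8227650)/(3.1795100) = 2.4720014;  |Δ| = 0.1347664
F(2.4720014) = 0.0679217
s_4 = 2.4720014 − 0.0679217·(0.1347664)/(-0.4528722) = 2.4922136;  |Δ| = 0.0202122
F(2.4922136) = -0.0032464
s_5 = 2.4922136 − (-0.0032464)·(0.0202122)/(-0.0711681) = 2.4912916;  |Δ| = 0.0009220
F(2.4912916) = 0.0000173
s_6 = 2.4912916 − 0.0000173·(-0.0009220)/(0.0032637) = 2.4912965;  |Δ| = 0.0000049
|s_6 − s_5| = 0.0000049 < 10^{-4}

n = 6, s_n = 2.49130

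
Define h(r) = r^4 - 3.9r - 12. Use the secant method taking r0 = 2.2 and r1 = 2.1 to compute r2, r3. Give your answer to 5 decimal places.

h(2.2) = 2.8456000, h(2.1) = -0.7419000
r2 = 2.1000000 − (-0.7419000)·(2.1000000 − 2.2000000) / (-0.7419000 − 2.8456000) = 2.1000000 − (0.0741900)/(-3.5875000) = 2.1206801
h(2.1206801) = -0.0450869
r3 = 2.1206801 − (-0.0450869)·(2.1206801 − 2.1000000) / (-0.0450869 − (-0.7419000)) = 2.1206801 − (-0.0009324)/(0.6968131) = 2.1220182

2.12068, 2.12202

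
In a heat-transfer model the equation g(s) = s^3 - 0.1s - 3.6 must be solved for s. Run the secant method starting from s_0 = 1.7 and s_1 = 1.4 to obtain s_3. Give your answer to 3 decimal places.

g(1.7) = 1.14300, g(1.4) = -0.99600
s_2 = 1.40000 − (-0.99600)·(1.40000 − 1.70000) / (-0.99600 − 1.14300) = 1.40000 − (0.29880)/(-2.13900) = 1.53969
g(1.53969) = -0.10390
s_3 = 1.53969 − (-0.10390)·(1.53969 − 1.40000) / (-0.10390 − (-0.99600)) = 1.53969 − (-0.01451)/(0.89210) = 1.55596

1.556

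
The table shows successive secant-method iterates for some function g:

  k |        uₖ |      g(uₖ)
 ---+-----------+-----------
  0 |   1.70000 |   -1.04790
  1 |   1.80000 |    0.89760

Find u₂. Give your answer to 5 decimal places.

1.75386

u₂ = 1.80000 − 0.89760·(1.80000 − 1.70000) / (0.89760 − (-1.04790))
   = 1.80000 − (0.0897600)/(1.9455000) = 1.7538628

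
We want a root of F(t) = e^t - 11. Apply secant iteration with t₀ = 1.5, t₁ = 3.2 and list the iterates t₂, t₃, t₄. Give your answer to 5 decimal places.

2.05265, 2.27271, 2.42128

F(1.5) = -6.5183109, F(3.2) = 13.5325302
t₂ = 3.2000000 − 13.5325302·(3.2000000 − 1.5000000) / (13.5325302 − (-6.5183109)) = 3.2000000 − (23.0053013)/(20.0508411) = 2.0526516
F(2.0526516) = -3.2114745
t₃ = 2.0526516 − (-3.2114745)·(2.0526516 − 3.2000000) / (-3.2114745 − 13.5325302) = 2.0526516 − (3.6846803)/(-16.7440047) = 2.2727112
F(2.2727112) = -1.2943204
t₄ = 2.2727112 − (-1.2943204)·(2.2727112 − 2.0526516) / (-1.2943204 − (-3.2114745)) = 2.2727112 − (-0.2848277)/(1.9171541) = 2.4212792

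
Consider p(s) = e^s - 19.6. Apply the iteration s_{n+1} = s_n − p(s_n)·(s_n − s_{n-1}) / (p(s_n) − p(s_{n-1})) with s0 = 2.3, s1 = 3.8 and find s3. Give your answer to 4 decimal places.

2.8801

p(2.3) = -9.625818, p(3.8) = 25.101184
s2 = 3.800000 − 25.101184·(3.800000 − 2.300000) / (25.101184 − (-9.625818)) = 3.800000 − (37.651777)/(34.727002) = 2.715778
p(2.715778) = -4.483633
s3 = 2.715778 − (-4.483633)·(2.715778 − 3.800000) / (-4.483633 − 25.101184) = 2.715778 − (4.861253)/(-29.584817) = 2.880094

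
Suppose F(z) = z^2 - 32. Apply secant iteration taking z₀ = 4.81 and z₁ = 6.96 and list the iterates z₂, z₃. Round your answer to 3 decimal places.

F(4.81) = -8.86390, F(6.96) = 16.44160
z₂ = 6.96000 − 16.44160·(6.96000 − 4.81000) / (16.44160 − (-8.86390)) = 6.96000 − (35.34944)/(25.30550) = 5.56309
F(5.56309) = -1.05200
z₃ = 5.56309 − (-1.05200)·(5.56309 − 6.96000) / (-1.05200 − 16.44160) = 5.56309 − (1.46955)/(-17.49360) = 5.64710

5.563, 5.647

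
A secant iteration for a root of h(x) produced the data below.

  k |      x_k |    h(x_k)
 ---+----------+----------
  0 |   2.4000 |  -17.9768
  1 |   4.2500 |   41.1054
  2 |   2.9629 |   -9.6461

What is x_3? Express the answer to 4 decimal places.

3.2075

x_3 = 2.9629 − (-9.6461)·(2.9629 − 4.2500) / (-9.6461 − 41.1054)
   = 2.9629 − (12.415495)/(-50.751500) = 3.207533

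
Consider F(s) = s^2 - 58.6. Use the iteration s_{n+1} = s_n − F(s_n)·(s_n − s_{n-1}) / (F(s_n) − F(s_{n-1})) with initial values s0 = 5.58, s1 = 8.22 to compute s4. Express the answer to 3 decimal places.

7.655

F(5.58) = -27.46360, F(8.22) = 8.96840
s2 = 8.22000 − 8.96840·(8.22000 − 5.58000) / (8.96840 − (-27.46360)) = 8.22000 − (23.67658)/(36.43200) = 7.57012
F(7.57012) = -1.29334
s3 = 7.57012 − (-1.29334)·(7.57012 − 8.22000) / (-1.29334 − 8.96840) = 7.57012 − (0.84052)/(-10.26174) = 7.65202
F(7.65202) = -0.04652
s4 = 7.65202 − (-0.04652)·(7.65202 − 7.57012) / (-0.04652 − (-1.29334)) = 7.65202 − (-0.00381)/(1.24682) = 7.65508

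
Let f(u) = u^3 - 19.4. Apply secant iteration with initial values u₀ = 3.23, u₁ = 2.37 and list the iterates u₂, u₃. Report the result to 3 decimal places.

2.627, 2.695

f(3.23) = 14.29827, f(2.37) = -6.08795
u₂ = 2.37000 − (-6.08795)·(2.37000 − 3.23000) / (-6.08795 − 14.29827) = 2.37000 − (5.23563)/(-20.38621) = 2.62682
f(2.62682) = -1.27441
u₃ = 2.62682 − (-1.27441)·(2.62682 − 2.37000) / (-1.27441 − (-6.08795)) = 2.62682 − (-0.32730)/(4.81353) = 2.69482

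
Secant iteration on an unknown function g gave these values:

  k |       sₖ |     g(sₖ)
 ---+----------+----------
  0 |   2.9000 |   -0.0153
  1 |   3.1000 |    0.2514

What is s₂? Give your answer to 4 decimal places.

2.9115

s₂ = 3.1000 − 0.2514·(3.1000 − 2.9000) / (0.2514 − (-0.0153))
   = 3.1000 − (0.050280)/(0.266700) = 2.911474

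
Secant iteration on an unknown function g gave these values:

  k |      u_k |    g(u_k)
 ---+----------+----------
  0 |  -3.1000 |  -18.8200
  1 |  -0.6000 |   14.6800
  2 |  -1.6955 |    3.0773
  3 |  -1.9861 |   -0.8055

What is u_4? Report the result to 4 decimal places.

u_4 = -1.9861 − (-0.8055)·(-1.9861 − (-1.6955)) / (-0.8055 − 3.0773)
   = -1.9861 − (0.234078)/(-3.882800) = -1.925814

-1.9258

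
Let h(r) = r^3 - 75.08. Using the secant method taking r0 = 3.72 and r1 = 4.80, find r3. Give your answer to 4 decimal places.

4.2101

h(3.72) = -23.601152, h(4.80) = 35.512000
r2 = 4.800000 − 35.512000·(4.800000 − 3.720000) / (35.512000 − (-23.601152)) = 4.800000 − (38.352960)/(59.113152) = 4.151194
h(4.151194) = -3.544910
r3 = 4.151194 − (-3.544910)·(4.151194 − 4.800000) / (-3.544910 − 35.512000) = 4.151194 − (2.299958)/(-39.056910) = 4.210081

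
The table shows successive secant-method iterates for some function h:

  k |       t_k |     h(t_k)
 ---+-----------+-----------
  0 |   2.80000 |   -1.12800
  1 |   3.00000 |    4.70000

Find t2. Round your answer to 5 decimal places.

t2 = 3.00000 − 4.70000·(3.00000 − 2.80000) / (4.70000 − (-1.12800))
   = 3.00000 − (0.9400000)/(5.8280000) = 2.8387097

2.83871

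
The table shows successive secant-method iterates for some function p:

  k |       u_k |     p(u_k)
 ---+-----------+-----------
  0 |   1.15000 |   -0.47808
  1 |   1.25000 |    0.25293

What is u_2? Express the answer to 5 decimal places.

1.21540

u_2 = 1.25000 − 0.25293·(1.25000 − 1.15000) / (0.25293 − (-0.47808))
   = 1.25000 − (0.0252930)/(0.7310100) = 1.2153999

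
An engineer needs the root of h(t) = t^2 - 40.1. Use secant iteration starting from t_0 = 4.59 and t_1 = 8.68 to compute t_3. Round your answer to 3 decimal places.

h(4.59) = -19.03190, h(8.68) = 35.24240
t_2 = 8.68000 − 35.24240·(8.68000 − 4.59000) / (35.24240 − (-19.03190)) = 8.68000 − (144.14142)/(54.27430) = 6.02420
h(6.02420) = -3.80895
t_3 = 6.02420 − (-3.80895)·(6.02420 − 8.68000) / (-3.80895 − 35.24240) = 6.02420 − (10.11580)/(-39.05135) = 6.28324

6.283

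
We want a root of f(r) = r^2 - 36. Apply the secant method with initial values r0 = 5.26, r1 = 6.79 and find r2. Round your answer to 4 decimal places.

f(5.26) = -8.332400, f(6.79) = 10.104100
r2 = 6.790000 − 10.104100·(6.790000 − 5.260000) / (10.104100 − (-8.332400)) = 6.790000 − (15.459273)/(18.436500) = 5.951485

5.9515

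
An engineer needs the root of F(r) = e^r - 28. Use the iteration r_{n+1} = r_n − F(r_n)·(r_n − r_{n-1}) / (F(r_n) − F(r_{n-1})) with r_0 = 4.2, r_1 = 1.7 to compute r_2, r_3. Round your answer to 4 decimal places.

2.6200, 4.2084

F(4.2) = 38.686331, F(1.7) = -22.526053
r_2 = 1.700000 − (-22.526053)·(1.700000 − 4.200000) / (-22.526053 − 38.686331) = 1.700000 − (56.315132)/(-61.212384) = 2.619996
F(2.619996) = -14.264335
r_3 = 2.619996 − (-14.264335)·(2.619996 − 1.700000) / (-14.264335 − (-22.526053)) = 2.619996 − (-13.123127)/(8.261718) = 4.208422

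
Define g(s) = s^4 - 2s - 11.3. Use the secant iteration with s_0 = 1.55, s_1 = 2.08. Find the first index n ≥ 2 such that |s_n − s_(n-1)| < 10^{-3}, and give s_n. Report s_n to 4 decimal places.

n = 5, s_n = 1.9762

g(1.55) = -8.627994, g(2.08) = 3.257737
s_2 = 2.080000 − 3.257737·(0.530000)/(11.885731) = 1.934733;  |Δ| = 0.145267
g(1.934733) = -1.157973
s_3 = 1.934733 − (-1.157973)·(-0.145267)/(-4.415710) = 1.972828;  |Δ| = 0.038095
g(1.972828) = -0.097602
s_4 = 1.972828 − (-0.097602)·(0.038095)/(1.060371) = 1.976334;  |Δ| = 0.003506
g(1.976334) = 0.003367
s_5 = 1.976334 − 0.003367·(0.003506)/(0.100968) = 1.976217;  |Δ| = 0.000117
|s_5 − s_4| = 0.000117 < 10^{-3}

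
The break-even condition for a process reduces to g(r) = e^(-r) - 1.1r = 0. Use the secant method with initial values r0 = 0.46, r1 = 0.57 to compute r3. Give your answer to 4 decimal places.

0.5333

g(0.46) = 0.125284, g(0.57) = -0.061475
r2 = 0.570000 − (-0.061475)·(0.570000 − 0.460000) / (-0.061475 − 0.125284) = 0.570000 − (-0.006762)/(-0.186758) = 0.533792
g(0.533792) = -0.000793
r3 = 0.533792 − (-0.000793)·(0.533792 − 0.570000) / (-0.000793 − (-0.061475)) = 0.533792 − (0.000029)/(0.060681) = 0.533318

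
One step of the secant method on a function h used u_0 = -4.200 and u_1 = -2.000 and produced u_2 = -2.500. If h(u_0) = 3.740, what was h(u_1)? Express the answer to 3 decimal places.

The secant line through (-4.200, 3.740) and (-2.000, h(u_1)) crosses zero at u_2 = -2.500.
So (-4.200, 3.740), (-2.000, h(u_1)), (-2.500, 0) are collinear:
h(u_1) = 3.740 · (-2.000 − (-2.500)) / (-4.200 − (-2.500)) = 3.740 · (0.50000)/(-1.70000) = -1.10000

-1.100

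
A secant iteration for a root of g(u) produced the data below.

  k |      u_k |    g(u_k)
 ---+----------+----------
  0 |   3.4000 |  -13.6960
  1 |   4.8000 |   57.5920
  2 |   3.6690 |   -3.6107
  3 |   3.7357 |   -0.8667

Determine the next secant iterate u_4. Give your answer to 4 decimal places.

3.7568

u_4 = 3.7357 − (-0.8667)·(3.7357 − 3.6690) / (-0.8667 − (-3.6107))
   = 3.7357 − (-0.057809)/(2.744000) = 3.756767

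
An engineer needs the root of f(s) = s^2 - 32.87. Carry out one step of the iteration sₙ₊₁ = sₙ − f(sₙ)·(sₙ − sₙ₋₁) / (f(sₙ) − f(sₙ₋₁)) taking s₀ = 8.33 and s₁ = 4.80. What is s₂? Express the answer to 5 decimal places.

5.54867

f(8.33) = 36.5189000, f(4.80) = -9.8300000
s₂ = 4.8000000 − (-9.8300000)·(4.8000000 − 8.3300000) / (-9.8300000 − 36.5189000) = 4.8000000 − (34.6999000)/(-46.3489000) = 5.5486672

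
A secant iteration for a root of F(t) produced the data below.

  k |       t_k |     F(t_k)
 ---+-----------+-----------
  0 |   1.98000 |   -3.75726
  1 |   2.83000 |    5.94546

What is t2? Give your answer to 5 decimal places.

t2 = 2.83000 − 5.94546·(2.83000 − 1.98000) / (5.94546 − (-3.75726))
   = 2.83000 − (5.0536410)/(9.7027200) = 2.3091521

2.30915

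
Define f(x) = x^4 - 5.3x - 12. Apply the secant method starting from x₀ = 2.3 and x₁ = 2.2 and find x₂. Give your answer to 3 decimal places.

f(2.3) = 3.79410, f(2.2) = -0.23440
x₂ = 2.20000 − (-0.23440)·(2.20000 − 2.30000) / (-0.23440 − 3.79410) = 2.20000 − (0.02344)/(-4.02850) = 2.20582

2.206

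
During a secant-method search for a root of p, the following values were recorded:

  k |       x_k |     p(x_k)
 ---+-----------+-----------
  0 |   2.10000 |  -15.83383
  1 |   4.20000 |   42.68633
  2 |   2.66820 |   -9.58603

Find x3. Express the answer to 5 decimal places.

2.94911

x3 = 2.66820 − (-9.58603)·(2.66820 − 4.20000) / (-9.58603 − 42.68633)
   = 2.66820 − (14.6838808)/(-52.2723600) = 2.9491110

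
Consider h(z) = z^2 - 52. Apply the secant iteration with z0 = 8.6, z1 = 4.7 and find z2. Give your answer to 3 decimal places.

h(8.6) = 21.96000, h(4.7) = -29.91000
z2 = 4.70000 − (-29.91000)·(4.70000 − 8.60000) / (-29.91000 − 21.96000) = 4.70000 − (116.64900)/(-51.87000) = 6.94887

6.949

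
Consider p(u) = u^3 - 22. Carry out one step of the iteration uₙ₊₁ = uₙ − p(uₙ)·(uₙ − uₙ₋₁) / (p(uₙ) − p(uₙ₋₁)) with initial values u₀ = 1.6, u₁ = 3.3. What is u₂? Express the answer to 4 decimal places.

p(1.6) = -17.904000, p(3.3) = 13.937000
u₂ = 3.300000 − 13.937000·(3.300000 − 1.600000) / (13.937000 − (-17.904000)) = 3.300000 − (23.692900)/(31.841000) = 2.555900

2.5559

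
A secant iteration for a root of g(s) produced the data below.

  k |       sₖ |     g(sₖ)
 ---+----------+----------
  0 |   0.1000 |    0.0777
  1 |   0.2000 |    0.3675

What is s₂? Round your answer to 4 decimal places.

s₂ = 0.2000 − 0.3675·(0.2000 − 0.1000) / (0.3675 − 0.0777)
   = 0.2000 − (0.036750)/(0.289800) = 0.073188

0.0732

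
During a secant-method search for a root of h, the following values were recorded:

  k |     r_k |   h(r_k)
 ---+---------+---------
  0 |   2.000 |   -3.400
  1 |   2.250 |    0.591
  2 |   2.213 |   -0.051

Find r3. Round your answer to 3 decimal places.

r3 = 2.213 − (-0.051)·(2.213 − 2.250) / (-0.051 − 0.591)
   = 2.213 − (0.00189)/(-0.64200) = 2.21594

2.216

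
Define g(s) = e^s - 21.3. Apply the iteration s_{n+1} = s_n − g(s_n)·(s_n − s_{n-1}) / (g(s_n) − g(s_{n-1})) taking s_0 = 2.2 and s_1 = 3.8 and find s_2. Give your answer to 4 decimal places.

2.7505

g(2.2) = -12.274987, g(3.8) = 23.401184
s_2 = 3.800000 − 23.401184·(3.800000 − 2.200000) / (23.401184 − (-12.274987)) = 3.800000 − (37.441895)/(35.676171) = 2.750507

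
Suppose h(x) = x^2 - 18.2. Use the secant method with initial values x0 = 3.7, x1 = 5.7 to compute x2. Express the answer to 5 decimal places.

h(3.7) = -4.5100000, h(5.7) = 14.2900000
x2 = 5.7000000 − 14.2900000·(5.7000000 − 3.7000000) / (14.2900000 − (-4.5100000)) = 5.7000000 − (28.5800000)/(18.8000000) = 4.1797872

4.17979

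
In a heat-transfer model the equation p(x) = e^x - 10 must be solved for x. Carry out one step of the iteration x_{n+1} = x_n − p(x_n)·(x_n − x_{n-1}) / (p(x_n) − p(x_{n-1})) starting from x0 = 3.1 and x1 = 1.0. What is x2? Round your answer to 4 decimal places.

1.7850

p(3.1) = 12.197951, p(1.0) = -7.281718
x2 = 1.000000 − (-7.281718)·(1.000000 − 3.100000) / (-7.281718 − 12.197951) = 1.000000 − (15.291608)/(-19.479669) = 1.785003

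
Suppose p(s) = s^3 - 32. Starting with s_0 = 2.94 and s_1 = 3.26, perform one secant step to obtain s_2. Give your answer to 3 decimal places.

p(2.94) = -6.58782, p(3.26) = 2.64598
s_2 = 3.26000 − 2.64598·(3.26000 − 2.94000) / (2.64598 − (-6.58782)) = 3.26000 − (0.84671)/(9.23379) = 3.16830

3.168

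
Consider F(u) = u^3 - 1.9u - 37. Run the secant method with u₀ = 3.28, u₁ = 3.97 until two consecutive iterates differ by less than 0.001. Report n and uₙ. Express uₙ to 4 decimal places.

F(3.28) = -7.944448, F(3.97) = 18.027773
u₂ = 3.970000 − 18.027773·(0.690000)/(25.972221) = 3.491059;  |Δ| = 0.478941
F(3.491059) = -1.085758
u₃ = 3.491059 − (-1.085758)·(-0.478941)/(-19.113531) = 3.518266;  |Δ| = 0.027207
F(3.518266) = -0.134938
u₄ = 3.518266 − (-0.134938)·(0.027207)/(0.950820) = 3.522127;  |Δ| = 0.003861
F(3.522127) = 0.001263
u₅ = 3.522127 − 0.001263·(0.003861)/(0.136201) = 3.522091;  |Δ| = 0.000036
|u₅ − u₄| = 0.000036 < 0.001

n = 5, uₙ = 3.5221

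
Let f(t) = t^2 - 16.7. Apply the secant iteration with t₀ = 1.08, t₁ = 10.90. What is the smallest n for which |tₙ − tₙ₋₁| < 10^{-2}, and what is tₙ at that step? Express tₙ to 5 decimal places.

f(1.08) = -15.5336000, f(10.90) = 102.1100000
t₂ = 10.9000000 − 102.1100000·(9.8200000)/(117.6436000) = 2.3766277;  |Δ| = 8.5233723
f(2.3766277) = -11.0516407
t₃ = 2.3766277 − (-11.0516407)·(-8.5233723)/(-113.1616407) = 3.2090410;  |Δ| = 0.8324132
f(3.2090410) = -6.4020562
t₄ = 3.2090410 − (-6.4020562)·(0.8324132)/(4.6495846) = 4.3551985;  |Δ| = 1.1461575
f(4.3551985) = 2.2677538
t₅ = 4.3551985 − 2.2677538·(1.1461575)/(8.6698099) = 4.0553992;  |Δ| = 0.2997993
f(4.0553992) = -0.2537376
t₆ = 4.0553992 − (-0.2537376)·(-0.2997993)/(-2.5214914) = 4.0855680;  |Δ| = 0.0301688
f(4.0855680) = -0.0081344
t₇ = 4.0855680 − (-0.0081344)·(0.0301688)/(0.2456032) = 4.0865672;  |Δ| = 0.0009992
|t₇ − t₆| = 0.0009992 < 10^{-2}

n = 7, tₙ = 4.08657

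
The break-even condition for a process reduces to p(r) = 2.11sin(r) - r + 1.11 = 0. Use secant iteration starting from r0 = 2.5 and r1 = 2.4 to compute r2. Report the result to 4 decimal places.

2.4515

p(2.5) = -0.127224, p(2.4) = 0.135227
r2 = 2.400000 − 0.135227·(2.400000 − 2.500000) / (0.135227 − (-0.127224)) = 2.400000 − (-0.013523)/(0.262451) = 2.451525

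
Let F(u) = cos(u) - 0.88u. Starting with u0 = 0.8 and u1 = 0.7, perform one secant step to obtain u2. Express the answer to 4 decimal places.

F(0.8) = -0.007293, F(0.7) = 0.148842
u2 = 0.700000 − 0.148842·(0.700000 − 0.800000) / (0.148842 − (-0.007293)) = 0.700000 − (-0.014884)/(0.156135) = 0.795329

0.7953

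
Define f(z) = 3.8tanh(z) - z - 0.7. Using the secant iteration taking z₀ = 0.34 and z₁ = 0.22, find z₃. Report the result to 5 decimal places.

0.25754

f(0.34) = 0.2044141, f(0.22) = -0.0972314
z₂ = 0.2200000 − (-0.0972314)·(0.2200000 − 0.3400000) / (-0.0972314 − 0.2044141) = 0.2200000 − (0.0116678)/(-0.3016455) = 0.2586804
f(0.2586804) = 0.0029508
z₃ = 0.2586804 − 0.0029508·(0.2586804 − 0.2200000) / (0.0029508 − (-0.0972314)) = 0.2586804 − (0.0001141)/(0.1001822) = 0.2575411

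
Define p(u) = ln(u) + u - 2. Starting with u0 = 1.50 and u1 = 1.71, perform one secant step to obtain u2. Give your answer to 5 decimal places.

p(1.50) = -0.0945349, p(1.71) = 0.2464934
u2 = 1.7100000 − 0.2464934·(1.7100000 − 1.5000000) / (0.2464934 − (-0.0945349)) = 1.7100000 − (0.0517636)/(0.3410283) = 1.5582131

1.55821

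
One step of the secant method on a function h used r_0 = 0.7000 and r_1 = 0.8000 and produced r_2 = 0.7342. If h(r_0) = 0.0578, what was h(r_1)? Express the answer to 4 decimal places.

The secant line through (0.7000, 0.0578) and (0.8000, h(r_1)) crosses zero at r_2 = 0.7342.
So (0.7000, 0.0578), (0.8000, h(r_1)), (0.7342, 0) are collinear:
h(r_1) = 0.0578 · (0.8000 − 0.7342) / (0.7000 − 0.7342) = 0.0578 · (0.065800)/(-0.034200) = -0.111206

-0.1112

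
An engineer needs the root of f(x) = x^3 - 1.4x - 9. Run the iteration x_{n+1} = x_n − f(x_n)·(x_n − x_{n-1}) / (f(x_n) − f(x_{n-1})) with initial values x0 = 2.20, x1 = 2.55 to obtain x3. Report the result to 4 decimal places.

f(2.20) = -1.432000, f(2.55) = 4.011375
x2 = 2.550000 − 4.011375·(2.550000 − 2.200000) / (4.011375 − (-1.432000)) = 2.550000 − (1.403981)/(5.443375) = 2.292075
f(2.292075) = -0.167239
x3 = 2.292075 − (-0.167239)·(2.292075 − 2.550000) / (-0.167239 − 4.011375) = 2.292075 − (0.043135)/(-4.178614) = 2.302398

2.3024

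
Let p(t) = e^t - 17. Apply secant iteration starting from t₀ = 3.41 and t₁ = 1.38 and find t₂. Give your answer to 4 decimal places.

p(3.41) = 13.265244, p(1.38) = -13.025098
t₂ = 1.380000 − (-13.025098)·(1.380000 − 3.410000) / (-13.025098 − 13.265244) = 1.380000 − (26.440950)/(-26.290343) = 2.385729

2.3857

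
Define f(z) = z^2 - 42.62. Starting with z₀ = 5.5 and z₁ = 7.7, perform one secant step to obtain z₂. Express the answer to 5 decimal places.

f(5.5) = -12.3700000, f(7.7) = 16.6700000
z₂ = 7.7000000 − 16.6700000·(7.7000000 − 5.5000000) / (16.6700000 − (-12.3700000)) = 7.7000000 − (36.6740000)/(29.0400000) = 6.4371212

6.43712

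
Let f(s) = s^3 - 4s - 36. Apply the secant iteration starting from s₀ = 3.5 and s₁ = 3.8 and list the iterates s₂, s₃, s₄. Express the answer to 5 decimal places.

3.69797, 3.70379, 3.70396

f(3.5) = -7.1250000, f(3.8) = 3.6720000
s₂ = 3.8000000 − 3.6720000·(3.8000000 − 3.5000000) / (3.6720000 − (-7.1250000)) = 3.8000000 − (1.1016000)/(10.7970000) = 3.6979717
f(3.6979717) = -0.2221449
s₃ = 3.6979717 − (-0.2221449)·(3.6979717 − 3.8000000) / (-0.2221449 − 3.6720000) = 3.6979717 − (0.0226651)/(-3.8941449) = 3.7037920
f(3.7037920) = -0.0062725
s₄ = 3.7037920 − (-0.0062725)·(3.7037920 − 3.6979717) / (-0.0062725 − (-0.2221449)) = 3.7037920 − (-0.0000365)/(0.2158724) = 3.7039611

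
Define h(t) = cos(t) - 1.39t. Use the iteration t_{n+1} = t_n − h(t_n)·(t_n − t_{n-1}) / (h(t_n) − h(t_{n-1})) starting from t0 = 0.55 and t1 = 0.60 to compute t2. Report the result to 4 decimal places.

0.5955

h(0.55) = 0.088025, h(0.60) = -0.008664
t2 = 0.600000 − (-0.008664)·(0.600000 − 0.550000) / (-0.008664 − 0.088025) = 0.600000 − (-0.000433)/(-0.096689) = 0.595519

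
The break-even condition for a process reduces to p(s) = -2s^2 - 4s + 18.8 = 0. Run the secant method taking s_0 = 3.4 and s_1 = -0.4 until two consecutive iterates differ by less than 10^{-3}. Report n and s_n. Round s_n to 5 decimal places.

n = 7, s_n = 2.22490

p(3.4) = -17.9200000, p(-0.4) = 20.0800000
s_2 = -0.4000000 − 20.0800000·(-3.8000000)/(38.0000000) = 1.6080000;  |Δ| = 2.0080000
p(1.6080000) = 7.1966720
s_3 = 1.6080000 − 7.1966720·(2.0080000)/(-12.8833280) = 2.7296758;  |Δ| = 1.1216758
p(2.7296758) = -7.0209633
s_4 = 2.7296758 − (-7.0209633)·(1.1216758)/(-14.2176353) = 2.1757690;  |Δ| = 0.5539068
p(2.1757690) = 0.6289822
s_5 = 2.1757690 − 0.6289822·(-0.5539068)/(7.6499455) = 2.2213115;  |Δ| = 0.0455425
p(2.2213115) = 0.0463043
s_6 = 2.2213115 − 0.0463043·(0.0455425)/(-0.5826779) = 2.2249307;  |Δ| = 0.0036192
p(2.2249307) = -0.0003558
s_7 = 2.2249307 − (-0.0003558)·(0.0036192)/(-0.0466602) = 2.2249031;  |Δ| = 0.0000276
|s_7 − s_6| = 0.0000276 < 10^{-3}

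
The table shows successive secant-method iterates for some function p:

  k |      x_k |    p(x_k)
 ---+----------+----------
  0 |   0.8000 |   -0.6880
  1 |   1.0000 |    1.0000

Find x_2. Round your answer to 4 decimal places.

x_2 = 1.0000 − 1.0000·(1.0000 − 0.8000) / (1.0000 − (-0.6880))
   = 1.0000 − (0.200000)/(1.688000) = 0.881517

0.8815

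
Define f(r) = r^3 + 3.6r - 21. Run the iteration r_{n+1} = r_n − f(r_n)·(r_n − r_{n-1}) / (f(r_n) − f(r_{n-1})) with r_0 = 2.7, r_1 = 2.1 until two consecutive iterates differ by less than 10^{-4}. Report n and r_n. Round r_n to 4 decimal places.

n = 5, r_n = 2.3281

f(2.7) = 8.403000, f(2.1) = -4.179000
r_2 = 2.100000 − (-4.179000)·(-0.600000)/(-12.582000) = 2.299285;  |Δ| = 0.199285
f(2.299285) = -0.566924
r_3 = 2.299285 − (-0.566924)·(0.199285)/(3.612076) = 2.330563;  |Δ| = 0.031278
f(2.330563) = 0.048533
r_4 = 2.330563 − 0.048533·(0.031278)/(0.615456) = 2.328096;  |Δ| = 0.002466
f(2.328096) = -0.000494
r_5 = 2.328096 − (-0.000494)·(-0.002466)/(-0.049027) = 2.328121;  |Δ| = 0.000025
|r_5 − r_4| = 0.000025 < 10^{-4}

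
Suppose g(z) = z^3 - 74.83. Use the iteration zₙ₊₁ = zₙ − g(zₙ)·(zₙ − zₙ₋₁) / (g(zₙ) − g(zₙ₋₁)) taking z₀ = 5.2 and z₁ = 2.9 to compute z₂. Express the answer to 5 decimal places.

g(5.2) = 65.7780000, g(2.9) = -50.4410000
z₂ = 2.9000000 − (-50.4410000)·(2.9000000 − 5.2000000) / (-50.4410000 − 65.7780000) = 2.9000000 − (116.0143000)/(-116.2190000) = 3.8982387

3.89824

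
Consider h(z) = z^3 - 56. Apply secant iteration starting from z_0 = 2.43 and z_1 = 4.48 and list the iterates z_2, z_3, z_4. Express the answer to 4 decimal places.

h(2.43) = -41.651093, h(4.48) = 33.915392
z_2 = 4.480000 − 33.915392·(4.480000 − 2.430000) / (33.915392 − (-41.651093)) = 4.480000 − (69.526554)/(75.566485) = 3.559929
h(3.559929) = -10.884695
z_3 = 3.559929 − (-10.884695)·(3.559929 − 4.480000) / (-10.884695 − 33.915392) = 3.559929 − (10.014695)/(-44.800087) = 3.783471
h(3.783471) = -1.840945
z_4 = 3.783471 − (-1.840945)·(3.783471 − 3.559929) / (-1.840945 − (-10.884695)) = 3.783471 − (-0.411528)/(9.043750) = 3.828975

3.5599, 3.7835, 3.8290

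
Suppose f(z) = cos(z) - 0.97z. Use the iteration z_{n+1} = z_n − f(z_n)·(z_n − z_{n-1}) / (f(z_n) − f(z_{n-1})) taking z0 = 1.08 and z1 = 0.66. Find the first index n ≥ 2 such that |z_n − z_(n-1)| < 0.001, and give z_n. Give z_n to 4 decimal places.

n = 4, z_n = 0.7525

f(1.08) = -0.576272, f(0.66) = 0.149792
z2 = 0.660000 − 0.149792·(-0.420000)/(0.726064) = 0.746649;  |Δ| = 0.086649
f(0.746649) = 0.009719
z3 = 0.746649 − 0.009719·(0.086649)/(-0.140073) = 0.752661;  |Δ| = 0.006012
f(0.752661) = -0.000209
z4 = 0.752661 − (-0.000209)·(0.006012)/(-0.009929) = 0.752535;  |Δ| = 0.000127
|z4 − z3| = 0.000127 < 0.001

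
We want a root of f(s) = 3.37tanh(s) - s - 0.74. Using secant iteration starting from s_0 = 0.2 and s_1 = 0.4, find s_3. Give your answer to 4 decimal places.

f(0.2) = -0.274845, f(0.4) = 0.140428
s_2 = 0.400000 − 0.140428·(0.400000 − 0.200000) / (0.140428 − (-0.274845)) = 0.400000 − (0.028086)/(0.415273) = 0.332368
f(0.332368) = 0.008213
s_3 = 0.332368 − 0.008213·(0.332368 − 0.400000) / (0.008213 − 0.140428) = 0.332368 − (-0.000555)/(-0.132215) = 0.328167

0.3282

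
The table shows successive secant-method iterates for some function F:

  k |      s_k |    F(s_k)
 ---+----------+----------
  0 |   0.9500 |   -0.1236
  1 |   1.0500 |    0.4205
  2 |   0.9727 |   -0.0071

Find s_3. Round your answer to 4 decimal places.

0.9740

s_3 = 0.9727 − (-0.0071)·(0.9727 − 1.0500) / (-0.0071 − 0.4205)
   = 0.9727 − (0.000549)/(-0.427600) = 0.973984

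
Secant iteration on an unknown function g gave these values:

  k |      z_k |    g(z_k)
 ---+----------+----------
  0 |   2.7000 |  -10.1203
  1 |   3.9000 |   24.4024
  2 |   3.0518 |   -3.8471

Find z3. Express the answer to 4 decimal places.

3.1673

z3 = 3.0518 − (-3.8471)·(3.0518 − 3.9000) / (-3.8471 − 24.4024)
   = 3.0518 − (3.263110)/(-28.249500) = 3.167310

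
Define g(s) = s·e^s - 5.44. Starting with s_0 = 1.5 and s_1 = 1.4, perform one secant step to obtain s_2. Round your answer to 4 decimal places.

1.3773

g(1.5) = 1.282534, g(1.4) = 0.237280
s_2 = 1.400000 − 0.237280·(1.400000 − 1.500000) / (0.237280 − 1.282534) = 1.400000 − (-0.023728)/(-1.045254) = 1.377299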